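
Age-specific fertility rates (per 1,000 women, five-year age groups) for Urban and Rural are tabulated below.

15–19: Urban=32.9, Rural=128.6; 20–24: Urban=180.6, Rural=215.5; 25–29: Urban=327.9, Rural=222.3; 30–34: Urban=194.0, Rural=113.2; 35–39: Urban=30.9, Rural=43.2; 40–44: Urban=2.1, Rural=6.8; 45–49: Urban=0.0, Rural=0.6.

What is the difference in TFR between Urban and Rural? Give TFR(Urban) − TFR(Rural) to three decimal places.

0.191

Urban:
  Sum of ASFRs = 32.9 + 180.6 + 327.9 + 194.0 + 30.9 + 2.1 + 0.0 = 768.4
  TFR = 5 × 768.4 / 1000 = 3.842
Rural:
  Sum of ASFRs = 128.6 + 215.5 + 222.3 + 113.2 + 43.2 + 6.8 + 0.6 = 730.2
  TFR = 5 × 730.2 / 1000 = 3.651
Difference = 3.842 − 3.651 = 0.191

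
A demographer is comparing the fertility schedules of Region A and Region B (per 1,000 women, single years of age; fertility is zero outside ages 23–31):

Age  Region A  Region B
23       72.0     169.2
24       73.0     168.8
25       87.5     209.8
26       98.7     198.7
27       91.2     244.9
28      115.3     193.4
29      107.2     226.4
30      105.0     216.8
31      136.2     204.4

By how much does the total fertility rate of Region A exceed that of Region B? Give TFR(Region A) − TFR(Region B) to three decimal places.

Region A:
  Sum of ASFRs = 72.0 + 73.0 + 87.5 + 98.7 + 91.2 + 115.3 + 107.2 + 105.0 + 136.2 = 886.1
  TFR = 886.1 / 1000 = 0.8861
Region B:
  Sum of ASFRs = 169.2 + 168.8 + 209.8 + 198.7 + 244.9 + 193.4 + 226.4 + 216.8 + 204.4 = 1832.4
  TFR = 1832.4 / 1000 = 1.8324
Difference = 0.8861 − 1.8324 = -0.9463

-0.946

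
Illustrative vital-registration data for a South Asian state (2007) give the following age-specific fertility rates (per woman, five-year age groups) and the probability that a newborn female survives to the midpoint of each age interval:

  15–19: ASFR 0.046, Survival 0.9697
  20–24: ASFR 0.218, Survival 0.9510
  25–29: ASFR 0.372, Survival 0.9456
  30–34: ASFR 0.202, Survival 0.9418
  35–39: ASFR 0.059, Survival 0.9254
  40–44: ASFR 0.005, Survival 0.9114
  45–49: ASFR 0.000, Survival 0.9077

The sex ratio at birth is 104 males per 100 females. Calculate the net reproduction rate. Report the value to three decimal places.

Proportion female at birth = 100 / (100 + 104) = 0.49020.
Survival-weighted fertility by age (5·fₓ·Sₓ):
  15–19: 5 × 0.046 × 0.9697 = 0.22303
  20–24: 5 × 0.218 × 0.9510 = 1.03659
  25–29: 5 × 0.372 × 0.9456 = 1.75882
  30–34: 5 × 0.202 × 0.9418 = 0.95122
  35–39: 5 × 0.059 × 0.9254 = 0.27299
  40–44: 5 × 0.005 × 0.9114 = 0.02279
  45–49: 5 × 0.000 × 0.9077 = 0.00000
Sum = 4.26544
NRR = 0.49020 × 4.26544 = 2.09092
With NRR above 1 the population is above replacement fertility.

2.091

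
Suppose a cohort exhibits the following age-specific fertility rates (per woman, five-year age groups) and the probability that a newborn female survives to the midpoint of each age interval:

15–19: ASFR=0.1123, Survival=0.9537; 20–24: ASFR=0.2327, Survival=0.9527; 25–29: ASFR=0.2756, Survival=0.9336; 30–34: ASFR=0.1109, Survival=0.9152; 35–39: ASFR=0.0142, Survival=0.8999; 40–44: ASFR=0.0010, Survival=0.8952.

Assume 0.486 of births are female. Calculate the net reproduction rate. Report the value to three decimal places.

1.704

Proportion female at birth = 0.486.
Each age group contributes 5 × ASFR × survival:
  15–19: 5 × 0.1123 × 0.9537 = 0.53550
  20–24: 5 × 0.2327 × 0.9527 = 1.10847
  25–29: 5 × 0.2756 × 0.9336 = 1.28650
  30–34: 5 × 0.1109 × 0.9152 = 0.50748
  35–39: 5 × 0.0142 × 0.8999 = 0.06389
  40–44: 5 × 0.0010 × 0.8952 = 0.00448
Sum = 3.50632
NRR = 0.486 × 3.50632 = 1.70407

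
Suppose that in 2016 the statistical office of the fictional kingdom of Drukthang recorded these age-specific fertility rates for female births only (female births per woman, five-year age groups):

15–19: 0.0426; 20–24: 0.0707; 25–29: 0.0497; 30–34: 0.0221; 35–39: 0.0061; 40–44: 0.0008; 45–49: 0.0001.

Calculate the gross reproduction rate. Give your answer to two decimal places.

0.96

Sum of female ASFRs = 0.0426 + 0.0707 + 0.0497 + 0.0221 + 0.0061 + 0.0008 + 0.0001 = 0.1921
GRR = 5 × 0.1921 = 0.9605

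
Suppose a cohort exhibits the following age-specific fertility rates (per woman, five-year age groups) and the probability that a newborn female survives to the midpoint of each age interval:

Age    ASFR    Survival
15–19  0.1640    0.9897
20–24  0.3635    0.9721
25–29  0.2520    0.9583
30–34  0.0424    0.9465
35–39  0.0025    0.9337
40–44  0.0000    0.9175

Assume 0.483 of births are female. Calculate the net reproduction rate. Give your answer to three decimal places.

Proportion female at birth = 0.483.
Weighting each age-specific rate by interval width and survival:
  15–19: 5 × 0.1640 × 0.9897 = 0.81155
  20–24: 5 × 0.3635 × 0.9721 = 1.76679
  25–29: 5 × 0.2520 × 0.9583 = 1.20746
  30–34: 5 × 0.0424 × 0.9465 = 0.20066
  35–39: 5 × 0.0025 × 0.9337 = 0.01167
  40–44: 5 × 0.0000 × 0.9175 = 0.00000
Sum = 3.99813
NRR = 0.483 × 3.99813 = 1.93110
NRR > 1, so each generation more than replaces itself.

1.931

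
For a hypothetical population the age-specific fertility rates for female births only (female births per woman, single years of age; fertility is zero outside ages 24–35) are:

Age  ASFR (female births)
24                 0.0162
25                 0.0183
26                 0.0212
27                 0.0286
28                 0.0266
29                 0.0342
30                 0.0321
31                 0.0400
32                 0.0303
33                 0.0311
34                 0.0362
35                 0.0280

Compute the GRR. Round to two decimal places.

0.34

Sum of female ASFRs = 0.0162 + 0.0183 + 0.0212 + 0.0286 + 0.0266 + 0.0342 + 0.0321 + 0.0400 + 0.0303 + 0.0311 + 0.0362 + 0.0280 = 0.3428
GRR = 0.3428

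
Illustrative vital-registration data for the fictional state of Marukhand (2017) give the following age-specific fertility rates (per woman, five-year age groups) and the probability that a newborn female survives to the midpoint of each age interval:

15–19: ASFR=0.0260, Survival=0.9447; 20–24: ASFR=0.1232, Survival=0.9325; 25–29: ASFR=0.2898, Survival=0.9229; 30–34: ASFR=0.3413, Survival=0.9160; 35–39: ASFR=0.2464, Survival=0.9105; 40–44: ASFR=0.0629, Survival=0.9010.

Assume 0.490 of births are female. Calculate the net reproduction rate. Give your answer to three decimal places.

2.451

Proportion female at birth = 0.490.
Each age group contributes 5 × ASFR × survival:
  15–19: 5 × 0.0260 × 0.9447 = 0.12281
  20–24: 5 × 0.1232 × 0.9325 = 0.57442
  25–29: 5 × 0.2898 × 0.9229 = 1.33728
  30–34: 5 × 0.3413 × 0.9160 = 1.56315
  35–39: 5 × 0.2464 × 0.9105 = 1.12174
  40–44: 5 × 0.0629 × 0.9010 = 0.28336
Sum = 5.00276
NRR = 0.490 × 5.00276 = 2.45135
NRR > 1, so each generation more than replaces itself.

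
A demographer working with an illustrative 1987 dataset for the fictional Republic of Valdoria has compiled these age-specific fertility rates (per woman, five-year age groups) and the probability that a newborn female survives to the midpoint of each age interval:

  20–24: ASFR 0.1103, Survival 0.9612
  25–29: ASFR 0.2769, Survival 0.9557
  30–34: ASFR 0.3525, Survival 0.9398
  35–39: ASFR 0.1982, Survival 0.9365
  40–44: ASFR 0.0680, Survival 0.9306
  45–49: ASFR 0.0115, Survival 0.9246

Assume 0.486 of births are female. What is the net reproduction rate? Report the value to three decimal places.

2.336

Proportion female at birth = 0.486.
Per-age-group product (5 × ASFR × survival probability):
  20–24: 5 × 0.1103 × 0.9612 = 0.53010
  25–29: 5 × 0.2769 × 0.9557 = 1.32317
  30–34: 5 × 0.3525 × 0.9398 = 1.65640
  35–39: 5 × 0.1982 × 0.9365 = 0.92807
  40–44: 5 × 0.0680 × 0.9306 = 0.31640
  45–49: 5 × 0.0115 × 0.9246 = 0.05316
Sum = 4.80730
NRR = 0.486 × 4.80730 = 2.33635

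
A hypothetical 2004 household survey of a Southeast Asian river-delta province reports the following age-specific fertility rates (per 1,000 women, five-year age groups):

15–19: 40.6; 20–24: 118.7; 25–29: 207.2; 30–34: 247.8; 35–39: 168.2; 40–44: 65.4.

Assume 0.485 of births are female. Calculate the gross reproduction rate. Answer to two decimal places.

Proportion female at birth = 0.485.
Sum of ASFRs = 40.6 + 118.7 + 207.2 + 247.8 + 168.2 + 65.4 = 847.9
TFR = 5 × 847.9 / 1000 = 4.2395
GRR = 0.485 × 4.2395 = 2.05616

2.06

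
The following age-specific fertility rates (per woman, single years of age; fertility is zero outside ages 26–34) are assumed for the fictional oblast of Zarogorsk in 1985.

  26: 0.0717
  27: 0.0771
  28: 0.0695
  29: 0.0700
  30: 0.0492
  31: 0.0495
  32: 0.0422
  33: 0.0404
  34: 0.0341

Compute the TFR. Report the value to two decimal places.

0.50

Sum of ASFRs = 0.0717 + 0.0771 + 0.0695 + 0.0700 + 0.0492 + 0.0495 + 0.0422 + 0.0404 + 0.0341 = 0.5037
TFR = 0.5037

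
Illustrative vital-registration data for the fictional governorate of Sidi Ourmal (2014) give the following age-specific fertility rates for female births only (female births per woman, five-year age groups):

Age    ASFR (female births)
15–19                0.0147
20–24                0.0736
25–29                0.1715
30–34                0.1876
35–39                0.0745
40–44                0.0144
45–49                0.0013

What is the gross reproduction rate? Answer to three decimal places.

2.688

Sum of female ASFRs = 0.0147 + 0.0736 + 0.1715 + 0.1876 + 0.0745 + 0.0144 + 0.0013 = 0.5376
GRR = 5 × 0.5376 = 2.688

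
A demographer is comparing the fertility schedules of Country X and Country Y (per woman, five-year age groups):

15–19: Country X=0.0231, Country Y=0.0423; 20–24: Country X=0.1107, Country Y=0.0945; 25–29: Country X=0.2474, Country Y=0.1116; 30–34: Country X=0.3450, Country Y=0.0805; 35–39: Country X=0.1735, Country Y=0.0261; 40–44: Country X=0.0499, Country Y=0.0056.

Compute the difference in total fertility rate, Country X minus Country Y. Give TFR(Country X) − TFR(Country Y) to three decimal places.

Country X:
  Sum of ASFRs = 0.0231 + 0.1107 + 0.2474 + 0.3450 + 0.1735 + 0.0499 = 0.9496
  TFR = 5 × 0.9496 = 4.748
Country Y:
  Sum of ASFRs = 0.0423 + 0.0945 + 0.1116 + 0.0805 + 0.0261 + 0.0056 = 0.3606
  TFR = 5 × 0.3606 = 1.803
Difference = 4.748 − 1.803 = 2.945

2.945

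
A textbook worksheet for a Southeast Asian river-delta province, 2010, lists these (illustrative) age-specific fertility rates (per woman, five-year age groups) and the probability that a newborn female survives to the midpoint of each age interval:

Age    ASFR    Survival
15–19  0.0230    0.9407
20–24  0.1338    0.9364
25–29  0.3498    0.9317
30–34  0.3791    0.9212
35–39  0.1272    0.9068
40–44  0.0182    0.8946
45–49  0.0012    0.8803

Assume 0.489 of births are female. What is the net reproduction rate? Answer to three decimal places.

Proportion female at birth = 0.489.
Per-age-group product (5 × ASFR × survival probability):
  15–19: 5 × 0.0230 × 0.9407 = 0.10818
  20–24: 5 × 0.1338 × 0.9364 = 0.62645
  25–29: 5 × 0.3498 × 0.9317 = 1.62954
  30–34: 5 × 0.3791 × 0.9212 = 1.74613
  35–39: 5 × 0.1272 × 0.9068 = 0.57672
  40–44: 5 × 0.0182 × 0.8946 = 0.08141
  45–49: 5 × 0.0012 × 0.8803 = 0.00528
Sum = 4.77371
NRR = 0.489 × 4.77371 = 2.33434
NRR > 1, so each generation more than replaces itself.

2.334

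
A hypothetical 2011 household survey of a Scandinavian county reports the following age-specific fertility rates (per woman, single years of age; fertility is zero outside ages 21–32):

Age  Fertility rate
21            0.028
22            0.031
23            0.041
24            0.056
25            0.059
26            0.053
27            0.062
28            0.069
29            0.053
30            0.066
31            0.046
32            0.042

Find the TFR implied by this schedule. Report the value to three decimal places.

Sum of ASFRs = 0.028 + 0.031 + 0.041 + 0.056 + 0.059 + 0.053 + 0.062 + 0.069 + 0.053 + 0.066 + 0.046 + 0.042 = 0.606
TFR = 0.606

0.606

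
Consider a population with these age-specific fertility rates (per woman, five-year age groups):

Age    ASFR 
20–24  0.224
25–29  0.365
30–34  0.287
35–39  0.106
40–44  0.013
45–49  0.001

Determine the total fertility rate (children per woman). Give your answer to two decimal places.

Sum of ASFRs = 0.224 + 0.365 + 0.287 + 0.106 + 0.013 + 0.001 = 0.996
TFR = 5 × 0.996 = 4.98

4.98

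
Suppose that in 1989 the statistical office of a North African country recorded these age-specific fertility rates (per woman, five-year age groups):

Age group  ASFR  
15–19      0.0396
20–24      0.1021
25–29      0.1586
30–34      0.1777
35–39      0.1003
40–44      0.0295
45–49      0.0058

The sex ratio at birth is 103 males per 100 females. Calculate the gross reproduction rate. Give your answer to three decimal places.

1.511

Proportion female at birth = 100 / (100 + 103) = 0.49261.
Sum of ASFRs = 0.0396 + 0.1021 + 0.1586 + 0.1777 + 0.1003 + 0.0295 + 0.0058 = 0.6136
TFR = 5 × 0.6136 = 3.068
GRR = 0.49261 × 3.068 = 1.51133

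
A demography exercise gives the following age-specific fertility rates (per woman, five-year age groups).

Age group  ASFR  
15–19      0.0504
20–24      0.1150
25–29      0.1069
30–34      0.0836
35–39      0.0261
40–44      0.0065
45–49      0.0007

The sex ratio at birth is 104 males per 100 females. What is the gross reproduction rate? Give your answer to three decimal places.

0.954

Proportion female at birth = 100 / (100 + 104) = 0.49020.
Sum of ASFRs = 0.0504 + 0.1150 + 0.1069 + 0.0836 + 0.0261 + 0.0065 + 0.0007 = 0.3892
TFR = 5 × 0.3892 = 1.946
GRR = 0.49020 × 1.946 = 0.95393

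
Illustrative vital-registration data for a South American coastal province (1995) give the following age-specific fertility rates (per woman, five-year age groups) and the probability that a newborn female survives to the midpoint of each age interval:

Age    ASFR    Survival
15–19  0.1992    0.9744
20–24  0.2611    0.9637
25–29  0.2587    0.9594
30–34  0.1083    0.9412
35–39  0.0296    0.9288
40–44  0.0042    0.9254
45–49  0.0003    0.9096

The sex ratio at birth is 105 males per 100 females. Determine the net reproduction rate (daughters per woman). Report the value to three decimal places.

2.018

Proportion female at birth = 100 / (100 + 105) = 0.48780.
Per-age-group product (5 × ASFR × survival probability):
  15–19: 5 × 0.1992 × 0.9744 = 0.97050
  20–24: 5 × 0.2611 × 0.9637 = 1.25811
  25–29: 5 × 0.2587 × 0.9594 = 1.24098
  30–34: 5 × 0.1083 × 0.9412 = 0.50966
  35–39: 5 × 0.0296 × 0.9288 = 0.13746
  40–44: 5 × 0.0042 × 0.9254 = 0.01943
  45–49: 5 × 0.0003 × 0.9096 = 0.00136
Sum = 4.13750
NRR = 0.48780 × 4.13750 = 2.01827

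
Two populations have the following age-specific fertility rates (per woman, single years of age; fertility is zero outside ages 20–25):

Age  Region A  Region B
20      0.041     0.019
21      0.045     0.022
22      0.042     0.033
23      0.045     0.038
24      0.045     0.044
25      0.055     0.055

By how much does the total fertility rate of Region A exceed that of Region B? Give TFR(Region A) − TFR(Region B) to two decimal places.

0.06

Region A:
  Sum of ASFRs = 0.041 + 0.045 + 0.042 + 0.045 + 0.045 + 0.055 = 0.273
  TFR = 0.273
Region B:
  Sum of ASFRs = 0.019 + 0.022 + 0.033 + 0.038 + 0.044 + 0.055 = 0.211
  TFR = 0.211
Difference = 0.273 − 0.211 = 0.062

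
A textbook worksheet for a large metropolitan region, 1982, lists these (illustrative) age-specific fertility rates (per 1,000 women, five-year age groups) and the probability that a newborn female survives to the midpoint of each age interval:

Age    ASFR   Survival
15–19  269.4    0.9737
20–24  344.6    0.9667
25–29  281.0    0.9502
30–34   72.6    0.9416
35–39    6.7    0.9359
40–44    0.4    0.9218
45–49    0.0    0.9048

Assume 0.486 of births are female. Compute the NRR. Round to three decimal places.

2.278

Proportion female at birth = 0.486.
Survival-weighted fertility by age (5·fₓ·Sₓ):
  15–19: 5 × 269.4/1000 × 0.9737 = 1.31157
  20–24: 5 × 344.6/1000 × 0.9667 = 1.66562
  25–29: 5 × 281.0/1000 × 0.9502 = 1.33503
  30–34: 5 × 72.6/1000 × 0.9416 = 0.34180
  35–39: 5 × 6.7/1000 × 0.9359 = 0.03135
  40–44: 5 × 0.4/1000 × 0.9218 = 0.00184
  45–49: 5 × 0.0/1000 × 0.9048 = 0.00000
Sum = 4.68721
NRR = 0.486 × 4.68721 = 2.27798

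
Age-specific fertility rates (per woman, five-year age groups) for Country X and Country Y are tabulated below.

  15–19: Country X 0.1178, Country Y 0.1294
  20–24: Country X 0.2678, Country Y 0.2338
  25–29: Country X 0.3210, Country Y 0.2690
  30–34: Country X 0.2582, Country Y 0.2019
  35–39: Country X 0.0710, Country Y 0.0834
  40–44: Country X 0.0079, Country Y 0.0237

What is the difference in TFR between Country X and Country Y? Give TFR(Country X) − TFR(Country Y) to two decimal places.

0.51

Country X:
  Sum of ASFRs = 0.1178 + 0.2678 + 0.3210 + 0.2582 + 0.0710 + 0.0079 = 1.0437
  TFR = 5 × 1.0437 = 5.2185
Country Y:
  Sum of ASFRs = 0.1294 + 0.2338 + 0.2690 + 0.2019 + 0.0834 + 0.0237 = 0.9412
  TFR = 5 × 0.9412 = 4.706
Difference = 5.2185 − 4.706 = 0.5125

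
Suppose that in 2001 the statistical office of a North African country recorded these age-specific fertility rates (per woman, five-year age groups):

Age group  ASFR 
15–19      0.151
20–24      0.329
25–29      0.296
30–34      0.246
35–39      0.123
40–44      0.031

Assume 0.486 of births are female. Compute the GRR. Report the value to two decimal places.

Proportion female at birth = 0.486.
Sum of ASFRs = 0.151 + 0.329 + 0.296 + 0.246 + 0.123 + 0.031 = 1.176
TFR = 5 × 1.176 = 5.88
GRR = 0.486 × 5.88 = 2.85768

2.86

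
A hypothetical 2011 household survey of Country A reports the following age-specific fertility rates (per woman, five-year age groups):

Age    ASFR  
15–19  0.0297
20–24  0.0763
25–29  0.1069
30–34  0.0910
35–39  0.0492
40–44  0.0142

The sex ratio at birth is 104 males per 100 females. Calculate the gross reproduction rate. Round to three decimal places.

Proportion female at birth = 100 / (100 + 104) = 0.49020.
Sum of ASFRs = 0.0297 + 0.0763 + 0.1069 + 0.0910 + 0.0492 + 0.0142 = 0.3673
TFR = 5 × 0.3673 = 1.8365
GRR = 0.49020 × 1.8365 = 0.90025

0.900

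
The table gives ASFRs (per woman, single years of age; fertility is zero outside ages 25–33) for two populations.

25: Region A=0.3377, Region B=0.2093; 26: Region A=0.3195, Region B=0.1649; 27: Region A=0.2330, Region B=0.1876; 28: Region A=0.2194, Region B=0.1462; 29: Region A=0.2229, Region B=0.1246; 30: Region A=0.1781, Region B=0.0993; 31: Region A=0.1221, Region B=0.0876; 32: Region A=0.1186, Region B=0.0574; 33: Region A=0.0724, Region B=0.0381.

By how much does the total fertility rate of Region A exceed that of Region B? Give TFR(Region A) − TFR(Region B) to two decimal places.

0.71

Region A:
  Sum of ASFRs = 0.3377 + 0.3195 + 0.2330 + 0.2194 + 0.2229 + 0.1781 + 0.1221 + 0.1186 + 0.0724 = 1.8237
  TFR = 1.8237
Region B:
  Sum of ASFRs = 0.2093 + 0.1649 + 0.1876 + 0.1462 + 0.1246 + 0.0993 + 0.0876 + 0.0574 + 0.0381 = 1.1150
  TFR = 1.115
Difference = 1.8237 − 1.115 = 0.7087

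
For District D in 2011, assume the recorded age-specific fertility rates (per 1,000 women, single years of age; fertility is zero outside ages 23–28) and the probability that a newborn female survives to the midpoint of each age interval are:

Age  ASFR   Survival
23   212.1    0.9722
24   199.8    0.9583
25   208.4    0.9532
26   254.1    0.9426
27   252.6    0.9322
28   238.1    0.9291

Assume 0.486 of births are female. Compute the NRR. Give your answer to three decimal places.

Proportion female at birth = 0.486.
Per-age-group product (1 × ASFR × survival probability):
  23: 1 × 212.1/1000 × 0.9722 = 0.20620
  24: 1 × 199.8/1000 × 0.9583 = 0.19147
  25: 1 × 208.4/1000 × 0.9532 = 0.19865
  26: 1 × 254.1/1000 × 0.9426 = 0.23951
  27: 1 × 252.6/1000 × 0.9322 = 0.23547
  28: 1 × 238.1/1000 × 0.9291 = 0.22122
Sum = 1.29252
NRR = 0.486 × 1.29252 = 0.62816
NRR < 1, so the cohort does not fully replace itself.

0.628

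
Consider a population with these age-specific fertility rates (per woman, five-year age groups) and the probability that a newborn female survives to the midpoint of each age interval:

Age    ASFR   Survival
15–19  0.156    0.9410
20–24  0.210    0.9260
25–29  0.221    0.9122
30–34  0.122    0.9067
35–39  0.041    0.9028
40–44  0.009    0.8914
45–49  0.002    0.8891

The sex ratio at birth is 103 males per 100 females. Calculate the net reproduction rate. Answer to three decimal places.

1.725

Proportion female at birth = 100 / (100 + 103) = 0.49261.
Each age group contributes 5 × ASFR × survival:
  15–19: 5 × 0.156 × 0.9410 = 0.73398
  20–24: 5 × 0.210 × 0.9260 = 0.97230
  25–29: 5 × 0.221 × 0.9122 = 1.00798
  30–34: 5 × 0.122 × 0.9067 = 0.55309
  35–39: 5 × 0.041 × 0.9028 = 0.18507
  40–44: 5 × 0.009 × 0.8914 = 0.04011
  45–49: 5 × 0.002 × 0.8891 = 0.00889
Sum = 3.50142
NRR = 0.49261 × 3.50142 = 1.72483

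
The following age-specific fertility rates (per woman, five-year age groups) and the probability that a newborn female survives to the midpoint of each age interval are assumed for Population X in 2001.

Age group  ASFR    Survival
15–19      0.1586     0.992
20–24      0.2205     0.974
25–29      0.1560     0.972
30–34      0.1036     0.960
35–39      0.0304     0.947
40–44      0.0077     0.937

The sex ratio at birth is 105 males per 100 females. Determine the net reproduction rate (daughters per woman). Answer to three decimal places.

Proportion female at birth = 100 / (100 + 105) = 0.48780.
Each age group contributes 5 × ASFR × survival:
  15–19: 5 × 0.1586 × 0.992 = 0.78666
  20–24: 5 × 0.2205 × 0.974 = 1.07384
  25–29: 5 × 0.1560 × 0.972 = 0.75816
  30–34: 5 × 0.1036 × 0.960 = 0.49728
  35–39: 5 × 0.0304 × 0.947 = 0.14394
  40–44: 5 × 0.0077 × 0.937 = 0.03607
Sum = 3.29595
NRR = 0.48780 × 3.29595 = 1.60776
NRR > 1, so each generation more than replaces itself.

1.608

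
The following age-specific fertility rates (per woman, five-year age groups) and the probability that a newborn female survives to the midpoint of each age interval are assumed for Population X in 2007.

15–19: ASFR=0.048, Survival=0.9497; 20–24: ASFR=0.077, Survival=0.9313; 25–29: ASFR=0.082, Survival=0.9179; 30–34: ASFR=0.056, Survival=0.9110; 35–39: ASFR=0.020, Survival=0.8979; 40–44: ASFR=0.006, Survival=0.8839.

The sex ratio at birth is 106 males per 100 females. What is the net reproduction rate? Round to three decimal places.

Proportion female at birth = 100 / (100 + 106) = 0.48544.
Each age group contributes 5 × ASFR × survival:
  15–19: 5 × 0.048 × 0.9497 = 0.22793
  20–24: 5 × 0.077 × 0.9313 = 0.35855
  25–29: 5 × 0.082 × 0.9179 = 0.37634
  30–34: 5 × 0.056 × 0.9110 = 0.25508
  35–39: 5 × 0.020 × 0.8979 = 0.08979
  40–44: 5 × 0.006 × 0.8839 = 0.02652
Sum = 1.33421
NRR = 0.48544 × 1.33421 = 0.64768
With NRR below 1 the population is below replacement fertility.

0.648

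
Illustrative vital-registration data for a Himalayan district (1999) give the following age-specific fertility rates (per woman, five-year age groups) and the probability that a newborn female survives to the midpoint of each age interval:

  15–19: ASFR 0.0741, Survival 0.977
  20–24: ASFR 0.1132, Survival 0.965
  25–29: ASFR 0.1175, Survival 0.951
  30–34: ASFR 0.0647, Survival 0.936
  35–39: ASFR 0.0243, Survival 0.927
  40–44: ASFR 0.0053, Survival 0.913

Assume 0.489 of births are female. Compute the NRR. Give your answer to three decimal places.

0.932

Proportion female at birth = 0.489.
Each age group contributes 5 × ASFR × survival:
  15–19: 5 × 0.0741 × 0.977 = 0.36198
  20–24: 5 × 0.1132 × 0.965 = 0.54619
  25–29: 5 × 0.1175 × 0.951 = 0.55871
  30–34: 5 × 0.0647 × 0.936 = 0.30280
  35–39: 5 × 0.0243 × 0.927 = 0.11263
  40–44: 5 × 0.0053 × 0.913 = 0.02419
Sum = 1.90650
NRR = 0.489 × 1.90650 = 0.93228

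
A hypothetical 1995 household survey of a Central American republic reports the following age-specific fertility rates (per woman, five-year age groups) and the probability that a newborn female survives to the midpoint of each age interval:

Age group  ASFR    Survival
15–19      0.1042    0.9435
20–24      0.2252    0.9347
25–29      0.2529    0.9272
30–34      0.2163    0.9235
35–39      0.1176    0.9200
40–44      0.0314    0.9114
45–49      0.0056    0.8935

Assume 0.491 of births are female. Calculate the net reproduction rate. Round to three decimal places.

Proportion female at birth = 0.491.
Survival-weighted fertility by age (5·fₓ·Sₓ):
  15–19: 5 × 0.1042 × 0.9435 = 0.49156
  20–24: 5 × 0.2252 × 0.9347 = 1.05247
  25–29: 5 × 0.2529 × 0.9272 = 1.17244
  30–34: 5 × 0.2163 × 0.9235 = 0.99877
  35–39: 5 × 0.1176 × 0.9200 = 0.54096
  40–44: 5 × 0.0314 × 0.9114 = 0.14309
  45–49: 5 × 0.0056 × 0.8935 = 0.02502
Sum = 4.42431
NRR = 0.491 × 4.42431 = 2.17234
With NRR above 1 the population is above replacement fertility.

2.172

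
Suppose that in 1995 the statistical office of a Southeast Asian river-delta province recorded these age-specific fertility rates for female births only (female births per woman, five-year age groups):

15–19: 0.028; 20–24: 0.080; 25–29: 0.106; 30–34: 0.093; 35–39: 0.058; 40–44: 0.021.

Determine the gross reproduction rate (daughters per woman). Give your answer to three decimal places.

1.930

Sum of female ASFRs = 0.028 + 0.080 + 0.106 + 0.093 + 0.058 + 0.021 = 0.386
GRR = 5 × 0.386 = 1.93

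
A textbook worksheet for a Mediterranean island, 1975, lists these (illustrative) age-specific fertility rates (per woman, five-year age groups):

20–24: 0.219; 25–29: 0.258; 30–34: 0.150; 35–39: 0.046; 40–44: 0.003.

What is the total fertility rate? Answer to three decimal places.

Sum of ASFRs = 0.219 + 0.258 + 0.150 + 0.046 + 0.003 = 0.676
TFR = 5 × 0.676 = 3.38

3.380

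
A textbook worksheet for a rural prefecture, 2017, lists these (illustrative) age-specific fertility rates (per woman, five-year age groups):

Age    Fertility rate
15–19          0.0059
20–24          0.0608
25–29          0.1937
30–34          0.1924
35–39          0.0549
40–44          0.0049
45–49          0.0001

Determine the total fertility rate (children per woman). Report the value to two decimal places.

2.56

Sum of ASFRs = 0.0059 + 0.0608 + 0.1937 + 0.1924 + 0.0549 + 0.0049 + 0.0001 = 0.5127
TFR = 5 × 0.5127 = 2.5635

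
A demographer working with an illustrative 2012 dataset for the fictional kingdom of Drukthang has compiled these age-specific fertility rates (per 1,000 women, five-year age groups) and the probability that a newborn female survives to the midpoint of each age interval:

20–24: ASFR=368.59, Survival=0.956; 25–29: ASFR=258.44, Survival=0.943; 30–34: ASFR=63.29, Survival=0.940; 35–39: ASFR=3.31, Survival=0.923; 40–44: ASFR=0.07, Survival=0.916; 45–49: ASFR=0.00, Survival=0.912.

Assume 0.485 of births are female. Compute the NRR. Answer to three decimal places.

1.597

Proportion female at birth = 0.485.
Per-age-group product (5 × ASFR × survival probability):
  20–24: 5 × 368.59/1000 × 0.956 = 1.76186
  25–29: 5 × 258.44/1000 × 0.943 = 1.21854
  30–34: 5 × 63.29/1000 × 0.940 = 0.29746
  35–39: 5 × 3.31/1000 × 0.923 = 0.01528
  40–44: 5 × 0.07/1000 × 0.916 = 0.00032
  45–49: 5 × 0.00/1000 × 0.912 = 0.00000
Sum = 3.29346
NRR = 0.485 × 3.29346 = 1.59733
An NRR exceeding 1 indicates intrinsic growth under these rates.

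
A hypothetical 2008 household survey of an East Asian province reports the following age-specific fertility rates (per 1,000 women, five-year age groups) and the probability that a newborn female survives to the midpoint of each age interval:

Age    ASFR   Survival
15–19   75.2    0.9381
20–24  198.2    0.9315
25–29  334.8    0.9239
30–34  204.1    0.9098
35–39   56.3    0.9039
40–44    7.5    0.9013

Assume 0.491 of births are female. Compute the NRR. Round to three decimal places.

1.983

Proportion female at birth = 0.491.
Per-age-group product (5 × ASFR × survival probability):
  15–19: 5 × 75.2/1000 × 0.9381 = 0.35273
  20–24: 5 × 198.2/1000 × 0.9315 = 0.92312
  25–29: 5 × 334.8/1000 × 0.9239 = 1.54661
  30–34: 5 × 204.1/1000 × 0.9098 = 0.92845
  35–39: 5 × 56.3/1000 × 0.9039 = 0.25445
  40–44: 5 × 7.5/1000 × 0.9013 = 0.03380
Sum = 4.03916
NRR = 0.491 × 4.03916 = 1.98323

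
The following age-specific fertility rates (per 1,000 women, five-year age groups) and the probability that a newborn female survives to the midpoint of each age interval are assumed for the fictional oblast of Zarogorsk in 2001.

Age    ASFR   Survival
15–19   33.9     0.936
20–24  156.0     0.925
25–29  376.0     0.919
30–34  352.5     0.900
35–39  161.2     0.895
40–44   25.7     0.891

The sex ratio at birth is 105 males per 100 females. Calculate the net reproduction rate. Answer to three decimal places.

2.454

Proportion female at birth = 100 / (100 + 105) = 0.48780.
Per-age-group product (5 × ASFR × survival probability):
  15–19: 5 × 33.9/1000 × 0.936 = 0.15865
  20–24: 5 × 156.0/1000 × 0.925 = 0.72150
  25–29: 5 × 376.0/1000 × 0.919 = 1.72772
  30–34: 5 × 352.5/1000 × 0.900 = 1.58625
  35–39: 5 × 161.2/1000 × 0.895 = 0.72137
  40–44: 5 × 25.7/1000 × 0.891 = 0.11449
Sum = 5.02998
NRR = 0.48780 × 5.02998 = 2.45362
An NRR exceeding 1 indicates intrinsic growth under these rates.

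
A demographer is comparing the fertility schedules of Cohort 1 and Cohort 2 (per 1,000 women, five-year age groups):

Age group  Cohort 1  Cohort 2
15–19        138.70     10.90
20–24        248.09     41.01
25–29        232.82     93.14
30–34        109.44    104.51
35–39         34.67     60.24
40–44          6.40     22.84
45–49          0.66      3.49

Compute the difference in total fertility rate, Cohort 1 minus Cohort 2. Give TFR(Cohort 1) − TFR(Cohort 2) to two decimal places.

2.17

Cohort 1:
  Sum of ASFRs = 138.70 + 248.09 + 232.82 + 109.44 + 34.67 + 6.40 + 0.66 = 770.78
  TFR = 5 × 770.78 / 1000 = 3.8539
Cohort 2:
  Sum of ASFRs = 10.90 + 41.01 + 93.14 + 104.51 + 60.24 + 22.84 + 3.49 = 336.13
  TFR = 5 × 336.13 / 1000 = 1.68065
Difference = 3.8539 − 1.68065 = 2.17325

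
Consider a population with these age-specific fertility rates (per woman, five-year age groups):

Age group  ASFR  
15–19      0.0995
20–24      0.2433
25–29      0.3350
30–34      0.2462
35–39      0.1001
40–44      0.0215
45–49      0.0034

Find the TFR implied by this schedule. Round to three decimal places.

Sum of ASFRs = 0.0995 + 0.2433 + 0.3350 + 0.2462 + 0.1001 + 0.0215 + 0.0034 = 1.0490
TFR = 5 × 1.0490 = 5.245

5.245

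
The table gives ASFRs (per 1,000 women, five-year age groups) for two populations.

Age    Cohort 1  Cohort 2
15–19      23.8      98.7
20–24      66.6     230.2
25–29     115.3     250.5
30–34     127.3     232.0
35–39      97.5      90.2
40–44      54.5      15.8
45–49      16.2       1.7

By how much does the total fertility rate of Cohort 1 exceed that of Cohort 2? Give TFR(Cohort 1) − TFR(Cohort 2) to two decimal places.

-2.09

Cohort 1:
  Sum of ASFRs = 23.8 + 66.6 + 115.3 + 127.3 + 97.5 + 54.5 + 16.2 = 501.2
  TFR = 5 × 501.2 / 1000 = 2.506
Cohort 2:
  Sum of ASFRs = 98.7 + 230.2 + 250.5 + 232.0 + 90.2 + 15.8 + 1.7 = 919.1
  TFR = 5 × 919.1 / 1000 = 4.5955
Difference = 2.506 − 4.5955 = -2.0895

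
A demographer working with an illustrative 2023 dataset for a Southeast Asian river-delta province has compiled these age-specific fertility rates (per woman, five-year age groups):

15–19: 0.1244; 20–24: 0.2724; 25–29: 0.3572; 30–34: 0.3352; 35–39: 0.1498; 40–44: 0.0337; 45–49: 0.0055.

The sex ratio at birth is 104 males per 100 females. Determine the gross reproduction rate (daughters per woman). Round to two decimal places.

Proportion female at birth = 100 / (100 + 104) = 0.49020.
Sum of ASFRs = 0.1244 + 0.2724 + 0.3572 + 0.3352 + 0.1498 + 0.0337 + 0.0055 = 1.2782
TFR = 5 × 1.2782 = 6.391
GRR = 0.49020 × 6.391 = 3.13287

3.13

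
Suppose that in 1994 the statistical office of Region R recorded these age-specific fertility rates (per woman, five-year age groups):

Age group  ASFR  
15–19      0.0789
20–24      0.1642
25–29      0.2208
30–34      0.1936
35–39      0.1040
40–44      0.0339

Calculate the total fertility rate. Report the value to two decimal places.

3.98

Sum of ASFRs = 0.0789 + 0.1642 + 0.2208 + 0.1936 + 0.1040 + 0.0339 = 0.7954
TFR = 5 × 0.7954 = 3.977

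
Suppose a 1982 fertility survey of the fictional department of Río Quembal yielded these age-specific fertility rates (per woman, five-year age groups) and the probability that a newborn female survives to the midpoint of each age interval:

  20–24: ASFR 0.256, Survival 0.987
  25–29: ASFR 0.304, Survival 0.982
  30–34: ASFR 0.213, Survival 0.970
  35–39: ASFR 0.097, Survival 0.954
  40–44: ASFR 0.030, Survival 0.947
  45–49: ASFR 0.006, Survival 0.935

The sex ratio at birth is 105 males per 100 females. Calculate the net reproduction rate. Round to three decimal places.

Proportion female at birth = 100 / (100 + 105) = 0.48780.
Weighting each age-specific rate by interval width and survival:
  20–24: 5 × 0.256 × 0.987 = 1.26336
  25–29: 5 × 0.304 × 0.982 = 1.49264
  30–34: 5 × 0.213 × 0.970 = 1.03305
  35–39: 5 × 0.097 × 0.954 = 0.46269
  40–44: 5 × 0.030 × 0.947 = 0.14205
  45–49: 5 × 0.006 × 0.935 = 0.02805
Sum = 4.42184
NRR = 0.48780 × 4.42184 = 2.15697
NRR > 1, so each generation more than replaces itself.

2.157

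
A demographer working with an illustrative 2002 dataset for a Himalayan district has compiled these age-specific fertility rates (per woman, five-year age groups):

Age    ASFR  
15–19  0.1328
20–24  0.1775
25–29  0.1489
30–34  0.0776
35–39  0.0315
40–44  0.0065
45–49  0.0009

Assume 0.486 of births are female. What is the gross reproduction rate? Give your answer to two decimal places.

1.40

Proportion female at birth = 0.486.
Sum of ASFRs = 0.1328 + 0.1775 + 0.1489 + 0.0776 + 0.0315 + 0.0065 + 0.0009 = 0.5757
TFR = 5 × 0.5757 = 2.8785
GRR = 0.486 × 2.8785 = 1.39895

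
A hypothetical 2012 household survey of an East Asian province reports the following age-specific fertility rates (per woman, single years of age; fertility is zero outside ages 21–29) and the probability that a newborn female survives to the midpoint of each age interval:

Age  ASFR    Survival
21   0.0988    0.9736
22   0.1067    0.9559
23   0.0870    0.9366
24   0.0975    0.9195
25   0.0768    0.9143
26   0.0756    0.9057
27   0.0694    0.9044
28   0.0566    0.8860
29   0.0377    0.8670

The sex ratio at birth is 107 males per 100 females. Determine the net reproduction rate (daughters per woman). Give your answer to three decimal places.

Proportion female at birth = 100 / (100 + 107) = 0.48309.
Each age group contributes 1 × ASFR × survival:
  21: 1 × 0.0988 × 0.9736 = 0.09619
  22: 1 × 0.1067 × 0.9559 = 0.10199
  23: 1 × 0.0870 × 0.9366 = 0.08148
  24: 1 × 0.0975 × 0.9195 = 0.08965
  25: 1 × 0.0768 × 0.9143 = 0.07022
  26: 1 × 0.0756 × 0.9057 = 0.06847
  27: 1 × 0.0694 × 0.9044 = 0.06277
  28: 1 × 0.0566 × 0.8860 = 0.05015
  29: 1 × 0.0377 × 0.8670 = 0.03269
Sum = 0.65361
NRR = 0.48309 × 0.65361 = 0.31575
An NRR under 1 implies long-run decline under these rates.

0.316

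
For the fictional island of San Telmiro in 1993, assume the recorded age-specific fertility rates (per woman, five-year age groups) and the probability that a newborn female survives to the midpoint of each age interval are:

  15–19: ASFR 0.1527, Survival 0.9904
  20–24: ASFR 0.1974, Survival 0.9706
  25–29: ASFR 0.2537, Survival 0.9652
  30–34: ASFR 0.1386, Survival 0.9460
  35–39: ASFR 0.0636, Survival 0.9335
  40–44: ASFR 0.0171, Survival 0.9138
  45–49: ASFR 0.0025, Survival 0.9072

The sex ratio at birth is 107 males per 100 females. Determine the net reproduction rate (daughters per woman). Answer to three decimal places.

Proportion female at birth = 100 / (100 + 107) = 0.48309.
Per-age-group product (5 × ASFR × survival probability):
  15–19: 5 × 0.1527 × 0.9904 = 0.75617
  20–24: 5 × 0.1974 × 0.9706 = 0.95798
  25–29: 5 × 0.2537 × 0.9652 = 1.22436
  30–34: 5 × 0.1386 × 0.9460 = 0.65558
  35–39: 5 × 0.0636 × 0.9335 = 0.29685
  40–44: 5 × 0.0171 × 0.9138 = 0.07813
  45–49: 5 × 0.0025 × 0.9072 = 0.01134
Sum = 3.98041
NRR = 0.48309 × 3.98041 = 1.92290

1.923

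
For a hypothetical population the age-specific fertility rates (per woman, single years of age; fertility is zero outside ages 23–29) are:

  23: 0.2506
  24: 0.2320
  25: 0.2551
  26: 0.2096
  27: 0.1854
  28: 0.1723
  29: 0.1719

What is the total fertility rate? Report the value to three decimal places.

Sum of ASFRs = 0.2506 + 0.2320 + 0.2551 + 0.2096 + 0.1854 + 0.1723 + 0.1719 = 1.4769
TFR = 1.4769

1.477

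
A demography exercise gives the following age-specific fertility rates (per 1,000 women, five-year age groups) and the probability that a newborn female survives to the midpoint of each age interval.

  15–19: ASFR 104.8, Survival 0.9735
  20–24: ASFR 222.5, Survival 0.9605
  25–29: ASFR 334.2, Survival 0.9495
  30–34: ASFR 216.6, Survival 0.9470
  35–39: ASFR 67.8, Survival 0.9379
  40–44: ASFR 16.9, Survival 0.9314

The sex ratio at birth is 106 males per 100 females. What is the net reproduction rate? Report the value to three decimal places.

Proportion female at birth = 100 / (100 + 106) = 0.48544.
Weighting each age-specific rate by interval width and survival:
  15–19: 5 × 104.8/1000 × 0.9735 = 0.51011
  20–24: 5 × 222.5/1000 × 0.9605 = 1.06856
  25–29: 5 × 334.2/1000 × 0.9495 = 1.58661
  30–34: 5 × 216.6/1000 × 0.9470 = 1.02560
  35–39: 5 × 67.8/1000 × 0.9379 = 0.31795
  40–44: 5 × 16.9/1000 × 0.9314 = 0.07870
Sum = 4.58753
NRR = 0.48544 × 4.58753 = 2.22697
An NRR exceeding 1 indicates intrinsic growth under these rates.

2.227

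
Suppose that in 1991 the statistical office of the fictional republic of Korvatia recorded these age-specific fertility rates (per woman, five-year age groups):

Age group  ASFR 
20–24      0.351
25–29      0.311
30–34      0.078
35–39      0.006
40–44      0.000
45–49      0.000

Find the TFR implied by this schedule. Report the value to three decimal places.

3.730

Sum of ASFRs = 0.351 + 0.311 + 0.078 + 0.006 + 0.000 + 0.000 = 0.746
TFR = 5 × 0.746 = 3.73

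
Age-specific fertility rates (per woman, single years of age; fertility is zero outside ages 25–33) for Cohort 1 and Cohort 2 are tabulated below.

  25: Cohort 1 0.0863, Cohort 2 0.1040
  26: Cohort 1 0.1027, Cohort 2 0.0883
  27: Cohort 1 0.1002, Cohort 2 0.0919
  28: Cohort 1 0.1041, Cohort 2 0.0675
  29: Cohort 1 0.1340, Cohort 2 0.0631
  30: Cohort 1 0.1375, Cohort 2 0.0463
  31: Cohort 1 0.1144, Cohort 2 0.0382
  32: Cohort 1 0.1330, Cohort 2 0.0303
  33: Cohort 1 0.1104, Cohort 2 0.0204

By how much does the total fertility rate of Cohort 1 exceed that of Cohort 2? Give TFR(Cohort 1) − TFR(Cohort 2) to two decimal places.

Cohort 1:
  Sum of ASFRs = 0.0863 + 0.1027 + 0.1002 + 0.1041 + 0.1340 + 0.1375 + 0.1144 + 0.1330 + 0.1104 = 1.0226
  TFR = 1.0226
Cohort 2:
  Sum of ASFRs = 0.1040 + 0.0883 + 0.0919 + 0.0675 + 0.0631 + 0.0463 + 0.0382 + 0.0303 + 0.0204 = 0.5500
  TFR = 0.55
Difference = 1.0226 − 0.55 = 0.4726

0.47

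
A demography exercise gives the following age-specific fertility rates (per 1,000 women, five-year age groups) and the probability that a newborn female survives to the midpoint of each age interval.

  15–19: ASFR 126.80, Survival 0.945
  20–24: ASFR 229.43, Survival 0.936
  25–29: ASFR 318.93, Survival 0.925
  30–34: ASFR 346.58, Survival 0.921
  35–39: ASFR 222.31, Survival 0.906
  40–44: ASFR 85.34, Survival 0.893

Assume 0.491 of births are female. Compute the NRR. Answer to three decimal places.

3.011

Proportion female at birth = 0.491.
Weighting each age-specific rate by interval width and survival:
  15–19: 5 × 126.80/1000 × 0.945 = 0.59913
  20–24: 5 × 229.43/1000 × 0.936 = 1.07373
  25–29: 5 × 318.93/1000 × 0.925 = 1.47505
  30–34: 5 × 346.58/1000 × 0.921 = 1.59600
  35–39: 5 × 222.31/1000 × 0.906 = 1.00706
  40–44: 5 × 85.34/1000 × 0.893 = 0.38104
Sum = 6.13201
NRR = 0.491 × 6.13201 = 3.01082
An NRR exceeding 1 indicates intrinsic growth under these rates.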